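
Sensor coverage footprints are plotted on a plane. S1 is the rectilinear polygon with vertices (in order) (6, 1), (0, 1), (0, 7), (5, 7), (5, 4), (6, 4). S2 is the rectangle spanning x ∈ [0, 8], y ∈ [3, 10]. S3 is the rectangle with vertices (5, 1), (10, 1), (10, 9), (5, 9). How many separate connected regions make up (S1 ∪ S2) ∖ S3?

1

(S1 ∪ S2) ∖ S3 is a single connected region.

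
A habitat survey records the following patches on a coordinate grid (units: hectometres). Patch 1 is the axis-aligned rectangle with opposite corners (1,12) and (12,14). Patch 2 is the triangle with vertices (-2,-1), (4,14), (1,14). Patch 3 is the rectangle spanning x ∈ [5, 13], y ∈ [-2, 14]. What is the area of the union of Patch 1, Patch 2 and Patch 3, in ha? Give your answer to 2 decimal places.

153.30

By inclusion–exclusion:
Individual areas: |Patch 1| = 22, |Patch 2| = 22.5, |Patch 3| = 128.
|Patch 1∩Patch 2| = 5.2.
|Patch 1∩Patch 3|: x∈[5,12], y∈[12,14] → 7·2 = 14.
|Patch 2∩Patch 3| = 0.
|Patch 1∩Patch 2∩Patch 3| = 0.
|Patch 1 ∪ Patch 2 ∪ Patch 3| = 172.5 − 19.2 + 0 = 153.30.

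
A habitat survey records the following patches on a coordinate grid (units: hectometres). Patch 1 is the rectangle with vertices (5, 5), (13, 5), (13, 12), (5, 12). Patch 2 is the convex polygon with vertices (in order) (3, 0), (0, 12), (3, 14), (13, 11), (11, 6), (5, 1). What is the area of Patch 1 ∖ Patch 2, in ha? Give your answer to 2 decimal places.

9.27

|Patch 1| = 56, |Patch 1∩Patch 2| = 46.7333.
|Patch 1 ∖ Patch 2| = |Patch 1| − |Patch 1∩Patch 2| = 56 − 46.7333 = 9.27.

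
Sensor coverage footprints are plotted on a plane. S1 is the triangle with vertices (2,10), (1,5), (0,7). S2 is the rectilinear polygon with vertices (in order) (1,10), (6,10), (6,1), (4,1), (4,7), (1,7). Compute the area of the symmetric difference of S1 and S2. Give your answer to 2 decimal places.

27.80

|S1| = 3.5, |S2| = 27, |S1∩S2| = 1.35.
|S1 △ S2| = |S1| + |S2| − 2·|S1∩S2| = 3.5 + 27 − 2.7 = 27.80.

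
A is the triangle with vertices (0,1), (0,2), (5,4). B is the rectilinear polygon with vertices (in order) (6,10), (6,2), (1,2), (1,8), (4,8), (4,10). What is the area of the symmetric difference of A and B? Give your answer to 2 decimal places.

|A| = 2.5, |B| = 34, |A∩B| = 1.4667.
|A △ B| = |A| + |B| − 2·|A∩B| = 2.5 + 34 − 2.9333 = 33.57.

33.57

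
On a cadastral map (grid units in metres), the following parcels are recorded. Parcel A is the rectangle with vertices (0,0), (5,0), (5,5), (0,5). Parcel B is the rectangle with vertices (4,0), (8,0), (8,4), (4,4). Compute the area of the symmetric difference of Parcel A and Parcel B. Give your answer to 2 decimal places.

|Parcel A∩Parcel B|: x∈[4,5], y∈[0,4] → 1·4 = 4.
|Parcel A △ Parcel B| = |Parcel A| + |Parcel B| − 2·|Parcel A∩Parcel B| = 25 + 16 − 8 = 33.00.

33.00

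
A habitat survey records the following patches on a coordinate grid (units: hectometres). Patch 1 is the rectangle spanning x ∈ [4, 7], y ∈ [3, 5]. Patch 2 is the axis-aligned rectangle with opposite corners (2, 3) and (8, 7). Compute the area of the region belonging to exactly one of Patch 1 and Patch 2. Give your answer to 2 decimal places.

18.00

|Patch 1∩Patch 2|: x∈[4,7], y∈[3,5] → 3·2 = 6.
|Patch 1 △ Patch 2| = |Patch 1| + |Patch 2| − 2·|Patch 1∩Patch 2| = 6 + 24 − 12 = 18.00.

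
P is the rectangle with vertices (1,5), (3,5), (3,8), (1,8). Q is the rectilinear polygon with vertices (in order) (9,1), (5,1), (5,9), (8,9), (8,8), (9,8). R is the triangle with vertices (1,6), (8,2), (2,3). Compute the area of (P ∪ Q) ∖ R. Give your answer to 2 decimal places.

34.47

|P ∪ Q| = 37.
|(P ∪ Q) ∩ R| = 2.5298.
|(P ∪ Q) ∖ R| = 37 − 2.5298 = 34.47.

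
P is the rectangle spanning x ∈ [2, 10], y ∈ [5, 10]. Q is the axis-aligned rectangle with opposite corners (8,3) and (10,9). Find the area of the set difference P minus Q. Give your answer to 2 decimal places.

32.00

|P∩Q|: x∈[8,10], y∈[5,9] → 2·4 = 8.
|P| = 40.
|P ∖ Q| = |P| − |P∩Q| = 40 − 8 = 32.00.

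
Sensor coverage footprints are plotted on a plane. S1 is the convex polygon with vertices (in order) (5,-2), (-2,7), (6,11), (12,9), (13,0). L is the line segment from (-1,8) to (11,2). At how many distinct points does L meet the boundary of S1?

The segment meets the boundary at (-0.5,7.75).

1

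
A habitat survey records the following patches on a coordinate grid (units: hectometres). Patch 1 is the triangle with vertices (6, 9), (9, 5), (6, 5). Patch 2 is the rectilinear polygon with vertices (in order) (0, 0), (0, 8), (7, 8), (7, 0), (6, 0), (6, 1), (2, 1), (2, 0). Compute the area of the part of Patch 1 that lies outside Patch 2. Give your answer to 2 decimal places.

3.04

|Patch 1| = 6, |Patch 1∩Patch 2| = 2.9583.
|Patch 1 ∖ Patch 2| = |Patch 1| − |Patch 1∩Patch 2| = 6 − 2.9583 = 3.04.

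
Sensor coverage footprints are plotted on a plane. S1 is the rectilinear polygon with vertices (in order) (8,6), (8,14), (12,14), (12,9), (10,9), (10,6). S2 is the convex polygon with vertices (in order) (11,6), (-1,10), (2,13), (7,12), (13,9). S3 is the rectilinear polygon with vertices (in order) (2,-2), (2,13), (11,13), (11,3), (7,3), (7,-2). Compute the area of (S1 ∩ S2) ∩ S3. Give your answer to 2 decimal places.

9.92

The region (S1 ∩ S2) ∩ S3 is the polygon with vertices (11,10), (11,9), (10,9), (10,6.333), (8,7), (8,11.5).
By the shoelace formula its area is 9.92.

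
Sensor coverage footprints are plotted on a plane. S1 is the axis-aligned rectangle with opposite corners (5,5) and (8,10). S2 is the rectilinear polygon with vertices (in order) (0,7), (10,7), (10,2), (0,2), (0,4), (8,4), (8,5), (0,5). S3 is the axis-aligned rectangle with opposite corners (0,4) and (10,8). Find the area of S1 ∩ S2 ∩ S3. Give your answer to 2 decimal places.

The intersection is the polygon with vertices (5,5), (5,7), (8,7), (8,5).
By the shoelace formula its area is 6.00.

6.00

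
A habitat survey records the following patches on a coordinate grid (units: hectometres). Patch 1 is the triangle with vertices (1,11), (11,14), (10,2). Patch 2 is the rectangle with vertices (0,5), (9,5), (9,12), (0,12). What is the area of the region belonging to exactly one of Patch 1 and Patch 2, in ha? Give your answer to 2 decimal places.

|Patch 1| = 58.5, |Patch 2| = 63, |Patch 1∩Patch 2| = 36.3333.
|Patch 1 △ Patch 2| = |Patch 1| + |Patch 2| − 2·|Patch 1∩Patch 2| = 58.5 + 63 − 72.6667 = 48.83.

48.83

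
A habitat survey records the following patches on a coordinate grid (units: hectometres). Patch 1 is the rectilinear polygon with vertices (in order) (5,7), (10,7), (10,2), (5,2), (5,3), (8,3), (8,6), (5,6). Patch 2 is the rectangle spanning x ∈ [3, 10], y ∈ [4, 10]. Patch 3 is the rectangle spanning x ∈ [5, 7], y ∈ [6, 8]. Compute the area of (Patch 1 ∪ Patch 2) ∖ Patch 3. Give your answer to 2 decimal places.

|Patch 1 ∪ Patch 2| = 49.
|(Patch 1 ∪ Patch 2) ∩ Patch 3| = 4.
|(Patch 1 ∪ Patch 2) ∖ Patch 3| = 49 − 4 = 45.00.

45.00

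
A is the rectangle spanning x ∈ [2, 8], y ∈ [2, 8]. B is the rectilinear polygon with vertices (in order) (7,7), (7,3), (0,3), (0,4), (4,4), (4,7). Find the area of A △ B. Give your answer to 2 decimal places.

24.00

|A| = 36, |B| = 16, |A∩B| = 14.
|A △ B| = |A| + |B| − 2·|A∩B| = 36 + 16 − 28 = 24.00.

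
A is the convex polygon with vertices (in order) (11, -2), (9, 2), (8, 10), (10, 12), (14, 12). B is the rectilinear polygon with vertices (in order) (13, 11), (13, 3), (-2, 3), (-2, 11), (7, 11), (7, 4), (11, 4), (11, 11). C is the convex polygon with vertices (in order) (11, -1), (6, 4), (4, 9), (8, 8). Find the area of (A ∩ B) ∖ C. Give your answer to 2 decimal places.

|A ∩ B| = 16.1756.
|(A ∩ B) ∩ C| = 0.6875.
|(A ∩ B) ∖ C| = 16.1756 − 0.6875 = 15.49.

15.49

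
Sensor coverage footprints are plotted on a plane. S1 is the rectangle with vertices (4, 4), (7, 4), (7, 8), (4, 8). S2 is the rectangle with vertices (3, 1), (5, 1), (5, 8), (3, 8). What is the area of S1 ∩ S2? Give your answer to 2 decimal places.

|S1∩S2|: x∈[4,5], y∈[4,8] → 1·4 = 4.

4.00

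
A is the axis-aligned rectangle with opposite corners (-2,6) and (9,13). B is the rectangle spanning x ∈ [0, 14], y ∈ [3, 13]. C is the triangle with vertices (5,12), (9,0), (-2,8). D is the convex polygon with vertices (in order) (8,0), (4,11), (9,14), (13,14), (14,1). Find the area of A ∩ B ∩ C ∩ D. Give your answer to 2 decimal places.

The intersection is the polygon with vertices (7,6), (5.818,6), (4,11), (5.111,11.667).
By the shoelace formula its area is 6.73.

6.73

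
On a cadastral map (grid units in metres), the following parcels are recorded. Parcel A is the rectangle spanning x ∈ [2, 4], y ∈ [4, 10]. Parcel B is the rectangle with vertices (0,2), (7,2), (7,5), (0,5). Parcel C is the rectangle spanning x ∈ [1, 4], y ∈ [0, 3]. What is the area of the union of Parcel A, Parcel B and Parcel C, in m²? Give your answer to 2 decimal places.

37.00

By inclusion–exclusion:
Individual areas: |Parcel A| = 12, |Parcel B| = 21, |Parcel C| = 9.
|Parcel A∩Parcel B|: x∈[2,4], y∈[4,5] → 2·1 = 2.
|Parcel A∩Parcel C| = 0 (no overlap).
|Parcel B∩Parcel C|: x∈[1,4], y∈[2,3] → 3·1 = 3.
|Parcel A∩Parcel B∩Parcel C| = 0.
|Parcel A ∪ Parcel B ∪ Parcel C| = 42 − 5 + 0 = 37.00.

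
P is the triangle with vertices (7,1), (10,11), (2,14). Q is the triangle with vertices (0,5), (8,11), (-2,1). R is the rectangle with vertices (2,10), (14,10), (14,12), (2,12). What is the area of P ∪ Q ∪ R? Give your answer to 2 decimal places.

By inclusion–exclusion:
Individual areas: |P| = 44.5, |Q| = 10, |R| = 24.
|P∩Q| = 1.6455.
|P∩R| = 12.209.
|Q∩R| = 0.1667.
|P∩Q∩R| = 0.1667.
|P ∪ Q ∪ R| = 78.5 − 14.0212 + 0.1667 = 64.65.

64.65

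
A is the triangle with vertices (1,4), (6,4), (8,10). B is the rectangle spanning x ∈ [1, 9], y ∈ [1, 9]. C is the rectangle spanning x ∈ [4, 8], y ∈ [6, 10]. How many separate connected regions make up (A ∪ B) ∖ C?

(A ∪ B) ∖ C is a single connected region.

1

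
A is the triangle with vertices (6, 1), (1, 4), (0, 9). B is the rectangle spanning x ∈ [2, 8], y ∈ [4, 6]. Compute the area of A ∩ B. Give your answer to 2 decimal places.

2.00

The intersection is the polygon with vertices (3.75,4), (2,4), (2,6), (2.25,6).
By the shoelace formula its area is 2.00.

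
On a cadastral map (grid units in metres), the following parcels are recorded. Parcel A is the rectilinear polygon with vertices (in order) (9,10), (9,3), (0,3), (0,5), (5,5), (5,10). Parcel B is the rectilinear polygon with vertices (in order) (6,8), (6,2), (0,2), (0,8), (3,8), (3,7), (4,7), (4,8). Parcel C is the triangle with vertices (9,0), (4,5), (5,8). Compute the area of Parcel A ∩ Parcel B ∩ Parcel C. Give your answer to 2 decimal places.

The intersection is the polygon with vertices (5,5), (5,8), (6,6), (6,3), (4,5).
By the shoelace formula its area is 4.00.

4.00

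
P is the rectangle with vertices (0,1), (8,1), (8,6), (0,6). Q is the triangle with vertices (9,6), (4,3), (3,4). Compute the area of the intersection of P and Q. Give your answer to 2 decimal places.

3.87

The intersection is the polygon with vertices (8,5.4), (4,3), (3,4), (8,5.667).
By the shoelace formula its area is 3.87.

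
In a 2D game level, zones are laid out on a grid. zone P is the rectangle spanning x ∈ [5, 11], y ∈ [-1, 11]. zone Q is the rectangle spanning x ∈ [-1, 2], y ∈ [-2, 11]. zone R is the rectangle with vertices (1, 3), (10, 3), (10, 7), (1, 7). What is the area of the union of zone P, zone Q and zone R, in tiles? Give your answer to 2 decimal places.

123.00

By inclusion–exclusion:
Individual areas: |zone P| = 72, |zone Q| = 39, |zone R| = 36.
|zone P∩zone Q| = 0 (no overlap).
|zone P∩zone R|: x∈[5,10], y∈[3,7] → 5·4 = 20.
|zone Q∩zone R|: x∈[1,2], y∈[3,7] → 1·4 = 4.
|zone P∩zone Q∩zone R| = 0.
|zone P ∪ zone Q ∪ zone R| = 147 − 24 + 0 = 123.00.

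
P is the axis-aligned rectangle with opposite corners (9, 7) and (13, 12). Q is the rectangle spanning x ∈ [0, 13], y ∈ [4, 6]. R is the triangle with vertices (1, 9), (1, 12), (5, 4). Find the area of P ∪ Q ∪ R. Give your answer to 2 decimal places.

51.40

By inclusion–exclusion:
Individual areas: |P| = 20, |Q| = 26, |R| = 6.
|P∩Q| = 0 (no overlap).
|P∩R| = 0.
|Q∩R| = 0.6.
|P∩Q∩R| = 0.
|P ∪ Q ∪ R| = 52 − 0.6 + 0 = 51.40.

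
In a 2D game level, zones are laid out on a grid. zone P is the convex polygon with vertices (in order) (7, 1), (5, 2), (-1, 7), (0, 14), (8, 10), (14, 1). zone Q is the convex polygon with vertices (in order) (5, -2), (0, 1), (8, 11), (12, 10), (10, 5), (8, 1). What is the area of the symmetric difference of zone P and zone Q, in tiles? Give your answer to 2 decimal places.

|zone P| = 102.5, |zone Q| = 73, |zone P∩zone Q| = 41.2043.
|zone P △ zone Q| = |zone P| + |zone Q| − 2·|zone P∩zone Q| = 102.5 + 73 − 82.4086 = 93.09.

93.09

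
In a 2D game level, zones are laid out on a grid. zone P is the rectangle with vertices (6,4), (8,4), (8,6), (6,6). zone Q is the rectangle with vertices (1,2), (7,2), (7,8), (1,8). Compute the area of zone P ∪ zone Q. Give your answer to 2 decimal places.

38.00

By inclusion–exclusion:
Individual areas: |zone P| = 4, |zone Q| = 36.
|zone P∩zone Q|: x∈[6,7], y∈[4,6] → 1·2 = 2.
|zone P ∪ zone Q| = 40 − 2 = 38.00.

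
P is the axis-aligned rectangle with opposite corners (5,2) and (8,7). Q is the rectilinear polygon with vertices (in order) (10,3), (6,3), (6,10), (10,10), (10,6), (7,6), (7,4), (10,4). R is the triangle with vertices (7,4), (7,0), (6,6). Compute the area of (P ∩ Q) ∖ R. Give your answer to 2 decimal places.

4.75

|P ∩ Q| = 6.
|(P ∩ Q) ∩ R| = 1.25.
|(P ∩ Q) ∖ R| = 6 − 1.25 = 4.75.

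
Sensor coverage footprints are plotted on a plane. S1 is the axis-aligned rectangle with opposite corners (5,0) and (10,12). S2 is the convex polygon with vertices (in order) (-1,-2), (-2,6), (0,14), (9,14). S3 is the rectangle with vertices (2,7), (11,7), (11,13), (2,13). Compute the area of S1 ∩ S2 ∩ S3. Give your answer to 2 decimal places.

The intersection is the polygon with vertices (7.75,12), (5,7.6), (5,12).
By the shoelace formula its area is 6.05.

6.05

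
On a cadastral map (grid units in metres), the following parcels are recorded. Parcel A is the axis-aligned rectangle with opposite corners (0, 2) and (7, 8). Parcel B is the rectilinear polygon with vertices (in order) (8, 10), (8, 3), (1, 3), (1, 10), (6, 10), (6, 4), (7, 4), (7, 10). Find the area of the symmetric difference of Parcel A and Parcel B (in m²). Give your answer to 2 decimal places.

|Parcel A| = 42, |Parcel B| = 43, |Parcel A∩Parcel B| = 26.
|Parcel A △ Parcel B| = |Parcel A| + |Parcel B| − 2·|Parcel A∩Parcel B| = 42 + 43 − 52 = 33.00.

33.00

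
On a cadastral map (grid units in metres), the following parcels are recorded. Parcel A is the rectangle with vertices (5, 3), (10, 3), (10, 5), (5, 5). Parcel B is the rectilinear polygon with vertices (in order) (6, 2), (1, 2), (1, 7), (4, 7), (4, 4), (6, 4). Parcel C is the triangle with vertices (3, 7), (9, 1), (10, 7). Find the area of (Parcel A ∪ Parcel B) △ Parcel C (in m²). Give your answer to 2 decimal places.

34.00

|Parcel A ∪ Parcel B| = 28.
|(Parcel A ∪ Parcel B) ∩ Parcel C| = 7.5.
|(Parcel A ∪ Parcel B) △ Parcel C| = 28 + 21 − 15 = 34.00.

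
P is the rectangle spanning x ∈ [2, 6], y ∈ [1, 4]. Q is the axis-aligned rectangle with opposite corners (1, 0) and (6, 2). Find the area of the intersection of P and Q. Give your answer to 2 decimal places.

|P∩Q|: x∈[2,6], y∈[1,2] → 4·1 = 4.

4.00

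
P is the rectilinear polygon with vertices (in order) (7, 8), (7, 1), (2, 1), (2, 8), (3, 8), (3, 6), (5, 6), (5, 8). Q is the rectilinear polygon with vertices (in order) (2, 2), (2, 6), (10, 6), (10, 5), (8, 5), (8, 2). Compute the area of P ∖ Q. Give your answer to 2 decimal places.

11.00

|P| = 31, |P∩Q| = 20.
|P ∖ Q| = |P| − |P∩Q| = 31 − 20 = 11.00.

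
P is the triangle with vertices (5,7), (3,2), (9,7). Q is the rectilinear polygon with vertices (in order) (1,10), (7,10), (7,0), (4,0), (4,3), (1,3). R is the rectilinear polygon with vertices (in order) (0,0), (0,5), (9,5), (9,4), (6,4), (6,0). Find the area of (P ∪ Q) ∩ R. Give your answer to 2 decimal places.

17.38

|P ∪ Q| = 53.05.
|(P ∪ Q) ∩ R| = 17.38.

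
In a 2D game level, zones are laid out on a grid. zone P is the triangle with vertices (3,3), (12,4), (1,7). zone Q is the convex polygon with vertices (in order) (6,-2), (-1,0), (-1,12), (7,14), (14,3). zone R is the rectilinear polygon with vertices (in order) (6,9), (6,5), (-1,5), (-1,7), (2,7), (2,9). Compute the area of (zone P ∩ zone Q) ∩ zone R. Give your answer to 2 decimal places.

The region (zone P ∩ zone Q) ∩ zone R is the polygon with vertices (6,5.636), (6,5), (2,5), (1,7).
By the shoelace formula its area is 5.59.

5.59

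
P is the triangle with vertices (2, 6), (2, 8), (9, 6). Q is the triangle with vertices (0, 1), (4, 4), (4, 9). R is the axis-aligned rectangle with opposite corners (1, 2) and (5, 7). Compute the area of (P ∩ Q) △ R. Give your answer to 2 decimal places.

19.21

|P ∩ Q| = 1.7098.
|(P ∩ Q) ∩ R| = 1.25.
|(P ∩ Q) △ R| = 1.7098 + 20 − 2.5 = 19.21.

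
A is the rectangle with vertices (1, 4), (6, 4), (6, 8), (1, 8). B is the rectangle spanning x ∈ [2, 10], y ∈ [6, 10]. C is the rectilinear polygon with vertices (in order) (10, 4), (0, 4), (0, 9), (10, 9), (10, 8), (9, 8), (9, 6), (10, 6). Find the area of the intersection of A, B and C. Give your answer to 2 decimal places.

The intersection is the polygon with vertices (6,6), (2,6), (2,8), (6,8).
By the shoelace formula its area is 8.00.

8.00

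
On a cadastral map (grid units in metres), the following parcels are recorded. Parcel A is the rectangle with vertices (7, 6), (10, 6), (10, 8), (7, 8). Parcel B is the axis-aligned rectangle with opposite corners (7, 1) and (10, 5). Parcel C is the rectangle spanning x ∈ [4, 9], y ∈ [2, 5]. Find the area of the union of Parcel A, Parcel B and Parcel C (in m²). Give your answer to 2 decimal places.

By inclusion–exclusion:
Individual areas: |Parcel A| = 6, |Parcel B| = 12, |Parcel C| = 15.
|Parcel A∩Parcel B| = 0 (no overlap).
|Parcel A∩Parcel C| = 0 (no overlap).
|Parcel B∩Parcel C|: x∈[7,9], y∈[2,5] → 2·3 = 6.
|Parcel A∩Parcel B∩Parcel C| = 0.
|Parcel A ∪ Parcel B ∪ Parcel C| = 33 − 6 + 0 = 27.00.

27.00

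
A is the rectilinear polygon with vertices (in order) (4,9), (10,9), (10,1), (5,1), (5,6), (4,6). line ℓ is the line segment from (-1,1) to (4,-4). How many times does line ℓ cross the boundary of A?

The segment lies entirely outside A and never meets its boundary.

0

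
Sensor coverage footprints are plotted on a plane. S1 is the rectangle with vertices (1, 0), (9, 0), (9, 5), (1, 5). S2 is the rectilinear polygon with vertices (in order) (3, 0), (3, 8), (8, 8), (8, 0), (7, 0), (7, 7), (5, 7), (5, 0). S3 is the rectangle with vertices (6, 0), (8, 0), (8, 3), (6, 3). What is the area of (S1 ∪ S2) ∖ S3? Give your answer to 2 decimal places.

45.00

|S1 ∪ S2| = 51.
|(S1 ∪ S2) ∩ S3| = 6.
|(S1 ∪ S2) ∖ S3| = 51 − 6 = 45.00.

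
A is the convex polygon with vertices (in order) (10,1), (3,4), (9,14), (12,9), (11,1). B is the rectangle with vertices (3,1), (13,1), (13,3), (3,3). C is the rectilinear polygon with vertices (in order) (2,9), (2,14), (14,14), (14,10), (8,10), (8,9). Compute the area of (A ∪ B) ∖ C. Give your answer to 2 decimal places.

|A ∪ B| = 78.0833.
|(A ∪ B) ∩ C| = 11.3.
|(A ∪ B) ∖ C| = 78.0833 − 11.3 = 66.78.

66.78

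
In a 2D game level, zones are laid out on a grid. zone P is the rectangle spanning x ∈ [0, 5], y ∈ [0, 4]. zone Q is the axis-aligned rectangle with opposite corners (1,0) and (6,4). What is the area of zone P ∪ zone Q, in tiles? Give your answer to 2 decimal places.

24.00

By inclusion–exclusion:
Individual areas: |zone P| = 20, |zone Q| = 20.
|zone P∩zone Q|: x∈[1,5], y∈[0,4] → 4·4 = 16.
|zone P ∪ zone Q| = 40 − 16 = 24.00.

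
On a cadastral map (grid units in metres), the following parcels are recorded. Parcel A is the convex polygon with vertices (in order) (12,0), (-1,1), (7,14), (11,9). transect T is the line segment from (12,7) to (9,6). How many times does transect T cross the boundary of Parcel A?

1

The segment meets the boundary at (11.25,6.75).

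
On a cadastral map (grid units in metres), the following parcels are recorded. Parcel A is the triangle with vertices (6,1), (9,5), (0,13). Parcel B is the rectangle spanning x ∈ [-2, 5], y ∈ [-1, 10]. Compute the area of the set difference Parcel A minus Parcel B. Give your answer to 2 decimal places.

|Parcel A| = 30, |Parcel A∩Parcel B| = 11.0764.
|Parcel A ∖ Parcel B| = |Parcel A| − |Parcel A∩Parcel B| = 30 − 11.0764 = 18.92.

18.92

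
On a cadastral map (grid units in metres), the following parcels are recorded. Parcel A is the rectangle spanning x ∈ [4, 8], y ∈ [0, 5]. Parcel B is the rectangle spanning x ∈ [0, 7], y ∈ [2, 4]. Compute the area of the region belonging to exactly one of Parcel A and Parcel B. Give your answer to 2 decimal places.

|Parcel A∩Parcel B|: x∈[4,7], y∈[2,4] → 3·2 = 6.
|Parcel A △ Parcel B| = |Parcel A| + |Parcel B| − 2·|Parcel A∩Parcel B| = 20 + 14 − 12 = 22.00.

22.00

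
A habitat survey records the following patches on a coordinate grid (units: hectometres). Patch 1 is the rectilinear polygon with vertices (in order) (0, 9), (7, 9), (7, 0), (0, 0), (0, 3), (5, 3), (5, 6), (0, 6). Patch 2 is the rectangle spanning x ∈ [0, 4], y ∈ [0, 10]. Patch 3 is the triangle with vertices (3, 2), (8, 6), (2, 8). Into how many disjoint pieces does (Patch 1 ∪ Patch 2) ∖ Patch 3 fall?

1

(Patch 1 ∪ Patch 2) ∖ Patch 3 is a single connected region.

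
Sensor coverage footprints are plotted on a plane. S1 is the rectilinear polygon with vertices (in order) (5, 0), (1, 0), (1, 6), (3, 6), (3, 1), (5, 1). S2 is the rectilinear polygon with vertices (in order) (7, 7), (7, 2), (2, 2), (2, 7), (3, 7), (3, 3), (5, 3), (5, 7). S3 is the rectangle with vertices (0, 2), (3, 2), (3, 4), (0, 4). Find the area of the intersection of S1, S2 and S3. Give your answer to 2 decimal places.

The intersection is the polygon with vertices (3,3), (3,2), (2,2), (2,4), (3,4).
By the shoelace formula its area is 2.00.

2.00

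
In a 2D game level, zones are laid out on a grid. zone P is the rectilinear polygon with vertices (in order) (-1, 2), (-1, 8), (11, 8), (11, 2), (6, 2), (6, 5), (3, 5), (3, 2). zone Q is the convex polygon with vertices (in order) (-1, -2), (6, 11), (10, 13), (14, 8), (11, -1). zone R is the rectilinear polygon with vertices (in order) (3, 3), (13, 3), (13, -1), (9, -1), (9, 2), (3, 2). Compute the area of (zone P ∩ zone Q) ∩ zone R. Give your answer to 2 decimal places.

5.00

|zone P ∩ zone Q| = 40.3846.
|(zone P ∩ zone Q) ∩ zone R| = 5.00.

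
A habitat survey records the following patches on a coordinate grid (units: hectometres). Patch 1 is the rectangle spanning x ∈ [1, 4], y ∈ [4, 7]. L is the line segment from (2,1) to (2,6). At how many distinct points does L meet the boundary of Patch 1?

1

The segment meets the boundary at (2,4).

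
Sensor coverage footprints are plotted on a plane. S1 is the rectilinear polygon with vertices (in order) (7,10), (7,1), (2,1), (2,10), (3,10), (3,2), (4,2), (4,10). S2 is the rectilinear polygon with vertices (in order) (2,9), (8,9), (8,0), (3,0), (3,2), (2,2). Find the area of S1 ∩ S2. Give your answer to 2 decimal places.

32.00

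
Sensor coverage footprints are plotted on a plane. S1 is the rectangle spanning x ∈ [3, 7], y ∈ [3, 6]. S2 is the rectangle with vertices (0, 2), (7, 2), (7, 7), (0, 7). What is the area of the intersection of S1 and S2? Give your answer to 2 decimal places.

12.00

|S1∩S2|: x∈[3,7], y∈[3,6] → 4·3 = 12.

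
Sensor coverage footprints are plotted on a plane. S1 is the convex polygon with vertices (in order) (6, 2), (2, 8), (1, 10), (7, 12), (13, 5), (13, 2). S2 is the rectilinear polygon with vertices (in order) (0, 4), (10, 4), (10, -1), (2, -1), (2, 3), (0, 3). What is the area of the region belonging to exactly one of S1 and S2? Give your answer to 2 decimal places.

97.33

|S1| = 74, |S2| = 42, |S1∩S2| = 9.3333.
|S1 △ S2| = |S1| + |S2| − 2·|S1∩S2| = 74 + 42 − 18.6667 = 97.33.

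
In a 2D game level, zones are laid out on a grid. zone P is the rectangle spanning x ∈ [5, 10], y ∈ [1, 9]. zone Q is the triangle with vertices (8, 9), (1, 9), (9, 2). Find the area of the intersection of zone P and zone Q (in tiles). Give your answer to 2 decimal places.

The intersection is the polygon with vertices (8,9), (9,2), (5,5.5), (5,9).
By the shoelace formula its area is 17.50.

17.50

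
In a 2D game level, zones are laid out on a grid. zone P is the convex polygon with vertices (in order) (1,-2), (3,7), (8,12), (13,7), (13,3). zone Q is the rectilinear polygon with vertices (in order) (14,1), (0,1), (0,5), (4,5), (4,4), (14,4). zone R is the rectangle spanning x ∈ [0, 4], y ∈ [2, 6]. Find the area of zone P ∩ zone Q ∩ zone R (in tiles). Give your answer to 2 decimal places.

The intersection is the polygon with vertices (4,5), (4,4), (4,2), (1.889,2), (2.556,5).
By the shoelace formula its area is 5.33.

5.33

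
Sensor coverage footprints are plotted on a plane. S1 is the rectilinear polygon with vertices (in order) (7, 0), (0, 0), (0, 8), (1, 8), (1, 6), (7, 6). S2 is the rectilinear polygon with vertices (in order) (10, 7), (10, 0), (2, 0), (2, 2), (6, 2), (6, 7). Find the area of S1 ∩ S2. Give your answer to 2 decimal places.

The intersection is the polygon with vertices (2,0), (2,2), (6,2), (6,6), (7,6), (7,0).
By the shoelace formula its area is 14.00.

14.00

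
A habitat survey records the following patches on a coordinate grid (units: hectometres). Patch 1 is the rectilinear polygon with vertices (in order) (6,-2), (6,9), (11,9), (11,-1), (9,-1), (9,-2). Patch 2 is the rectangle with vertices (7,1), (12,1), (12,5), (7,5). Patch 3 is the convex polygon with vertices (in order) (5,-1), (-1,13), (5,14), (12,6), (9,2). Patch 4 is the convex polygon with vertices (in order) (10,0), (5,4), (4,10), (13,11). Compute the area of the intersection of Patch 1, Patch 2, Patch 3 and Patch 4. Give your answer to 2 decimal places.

9.67

The intersection is the polygon with vertices (7,5), (11,5), (11,4.667), (9,2), (8.226,1.419), (7,2.4).
By the shoelace formula its area is 9.67.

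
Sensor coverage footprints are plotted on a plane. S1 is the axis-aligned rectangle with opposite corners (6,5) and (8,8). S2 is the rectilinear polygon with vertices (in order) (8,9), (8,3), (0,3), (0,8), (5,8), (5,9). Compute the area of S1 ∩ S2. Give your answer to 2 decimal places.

6.00

The intersection is the polygon with vertices (8,5), (6,5), (6,8), (8,8).
By the shoelace formula its area is 6.00.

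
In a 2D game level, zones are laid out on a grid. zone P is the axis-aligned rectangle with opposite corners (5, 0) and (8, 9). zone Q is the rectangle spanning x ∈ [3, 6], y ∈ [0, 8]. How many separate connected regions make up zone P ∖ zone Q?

1

zone P ∖ zone Q is a single connected region.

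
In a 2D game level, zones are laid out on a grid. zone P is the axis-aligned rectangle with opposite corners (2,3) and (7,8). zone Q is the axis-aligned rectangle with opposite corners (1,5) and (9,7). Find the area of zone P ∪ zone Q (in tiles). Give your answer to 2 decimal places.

31.00

By inclusion–exclusion:
Individual areas: |zone P| = 25, |zone Q| = 16.
|zone P∩zone Q|: x∈[2,7], y∈[5,7] → 5·2 = 10.
|zone P ∪ zone Q| = 41 − 10 = 31.00.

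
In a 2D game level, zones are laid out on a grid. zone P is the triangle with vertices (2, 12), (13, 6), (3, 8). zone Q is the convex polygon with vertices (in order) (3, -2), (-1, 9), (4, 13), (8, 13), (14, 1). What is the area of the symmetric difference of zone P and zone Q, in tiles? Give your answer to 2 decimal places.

122.88

|zone P| = 19, |zone Q| = 140.5, |zone P∩zone Q| = 18.31.
|zone P △ zone Q| = |zone P| + |zone Q| − 2·|zone P∩zone Q| = 19 + 140.5 − 36.6199 = 122.88.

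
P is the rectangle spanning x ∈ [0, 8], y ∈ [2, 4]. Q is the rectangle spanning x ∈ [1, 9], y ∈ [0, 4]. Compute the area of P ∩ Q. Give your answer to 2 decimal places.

|P∩Q|: x∈[1,8], y∈[2,4] → 7·2 = 14.

14.00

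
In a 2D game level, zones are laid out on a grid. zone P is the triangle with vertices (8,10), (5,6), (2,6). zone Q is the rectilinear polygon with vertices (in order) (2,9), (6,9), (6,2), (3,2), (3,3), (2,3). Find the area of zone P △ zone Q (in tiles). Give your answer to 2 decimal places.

23.67

|zone P| = 6, |zone Q| = 27, |zone P∩zone Q| = 4.6667.
|zone P △ zone Q| = |zone P| + |zone Q| − 2·|zone P∩zone Q| = 6 + 27 − 9.3333 = 23.67.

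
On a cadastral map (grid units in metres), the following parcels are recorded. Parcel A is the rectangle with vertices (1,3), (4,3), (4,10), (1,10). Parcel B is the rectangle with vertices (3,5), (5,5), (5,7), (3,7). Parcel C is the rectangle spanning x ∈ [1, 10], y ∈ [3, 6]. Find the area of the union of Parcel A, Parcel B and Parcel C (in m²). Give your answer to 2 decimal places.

40.00

By inclusion–exclusion:
Individual areas: |Parcel A| = 21, |Parcel B| = 4, |Parcel C| = 27.
|Parcel A∩Parcel B|: x∈[3,4], y∈[5,7] → 1·2 = 2.
|Parcel A∩Parcel C|: x∈[1,4], y∈[3,6] → 3·3 = 9.
|Parcel B∩Parcel C|: x∈[3,5], y∈[5,6] → 2·1 = 2.
|Parcel A∩Parcel B∩Parcel C| = 1.
|Parcel A ∪ Parcel B ∪ Parcel C| = 52 − 13 + 1 = 40.00.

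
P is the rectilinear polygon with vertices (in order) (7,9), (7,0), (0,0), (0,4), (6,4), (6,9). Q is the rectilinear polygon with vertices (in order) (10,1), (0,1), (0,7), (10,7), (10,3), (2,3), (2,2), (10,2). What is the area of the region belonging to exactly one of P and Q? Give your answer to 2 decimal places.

47.00

|P| = 33, |Q| = 52, |P∩Q| = 19.
|P △ Q| = |P| + |Q| − 2·|P∩Q| = 33 + 52 − 38 = 47.00.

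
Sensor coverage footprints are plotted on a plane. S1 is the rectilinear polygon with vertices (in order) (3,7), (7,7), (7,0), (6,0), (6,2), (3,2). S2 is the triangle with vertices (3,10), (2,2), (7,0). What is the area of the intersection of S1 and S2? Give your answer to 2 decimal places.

12.00

The intersection is the polygon with vertices (4.2,7), (7,0), (6,0.4), (6,2), (3,2), (3,7).
By the shoelace formula its area is 12.00.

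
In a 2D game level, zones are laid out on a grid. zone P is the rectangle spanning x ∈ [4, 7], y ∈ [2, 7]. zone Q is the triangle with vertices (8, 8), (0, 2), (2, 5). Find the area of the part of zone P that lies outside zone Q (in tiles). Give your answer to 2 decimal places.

13.33

|zone P| = 15, |zone P∩zone Q| = 1.6667.
|zone P ∖ zone Q| = |zone P| − |zone P∩zone Q| = 15 − 1.6667 = 13.33.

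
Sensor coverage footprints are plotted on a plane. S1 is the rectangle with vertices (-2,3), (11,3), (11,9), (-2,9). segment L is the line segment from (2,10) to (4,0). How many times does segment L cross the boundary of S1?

The segment meets the boundary at (3.4,3), (2.2,9).

2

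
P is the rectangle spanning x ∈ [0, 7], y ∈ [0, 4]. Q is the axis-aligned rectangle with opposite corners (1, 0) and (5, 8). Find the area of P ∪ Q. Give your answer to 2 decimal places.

By inclusion–exclusion:
Individual areas: |P| = 28, |Q| = 32.
|P∩Q|: x∈[1,5], y∈[0,4] → 4·4 = 16.
|P ∪ Q| = 60 − 16 = 44.00.

44.00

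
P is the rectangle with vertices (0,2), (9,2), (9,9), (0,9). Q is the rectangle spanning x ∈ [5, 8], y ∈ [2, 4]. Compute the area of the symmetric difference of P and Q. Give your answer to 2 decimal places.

57.00

|P∩Q|: x∈[5,8], y∈[2,4] → 3·2 = 6.
|P △ Q| = |P| + |Q| − 2·|P∩Q| = 63 + 6 − 12 = 57.00.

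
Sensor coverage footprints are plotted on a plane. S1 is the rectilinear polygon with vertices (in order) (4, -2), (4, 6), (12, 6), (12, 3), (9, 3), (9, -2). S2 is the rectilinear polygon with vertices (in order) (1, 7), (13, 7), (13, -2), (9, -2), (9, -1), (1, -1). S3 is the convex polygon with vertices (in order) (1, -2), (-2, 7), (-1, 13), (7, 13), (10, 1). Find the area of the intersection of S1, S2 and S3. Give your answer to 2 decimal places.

The intersection is the polygon with vertices (8.75,6), (9.5,3), (9,3), (9,0.667), (4,-1), (4,6).
By the shoelace formula its area is 31.21.

31.21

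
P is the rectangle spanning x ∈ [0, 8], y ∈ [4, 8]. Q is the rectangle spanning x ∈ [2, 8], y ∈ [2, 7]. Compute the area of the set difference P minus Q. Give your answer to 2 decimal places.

14.00

|P∩Q|: x∈[2,8], y∈[4,7] → 6·3 = 18.
|P| = 32.
|P ∖ Q| = |P| − |P∩Q| = 32 − 18 = 14.00.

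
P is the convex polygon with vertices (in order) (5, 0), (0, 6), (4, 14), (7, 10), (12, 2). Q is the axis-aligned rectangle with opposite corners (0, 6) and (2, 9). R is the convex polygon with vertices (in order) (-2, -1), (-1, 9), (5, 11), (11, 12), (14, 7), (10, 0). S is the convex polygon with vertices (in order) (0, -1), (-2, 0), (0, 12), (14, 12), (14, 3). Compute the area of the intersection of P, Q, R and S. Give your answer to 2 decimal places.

3.75

The intersection is the polygon with vertices (2,6), (0,6), (1.5,9), (2,9).
By the shoelace formula its area is 3.75.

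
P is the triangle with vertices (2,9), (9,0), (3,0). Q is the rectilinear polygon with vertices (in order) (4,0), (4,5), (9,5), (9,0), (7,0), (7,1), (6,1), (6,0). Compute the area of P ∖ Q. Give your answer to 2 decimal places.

|P| = 27, |P∩Q| = 14.2778.
|P ∖ Q| = |P| − |P∩Q| = 27 − 14.2778 = 12.72.

12.72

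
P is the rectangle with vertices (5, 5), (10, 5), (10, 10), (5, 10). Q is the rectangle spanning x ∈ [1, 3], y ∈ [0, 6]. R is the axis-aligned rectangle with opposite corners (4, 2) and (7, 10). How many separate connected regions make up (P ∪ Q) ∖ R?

(P ∪ Q) ∖ R splits into 2 disjoint pieces (area 15, area 12).

2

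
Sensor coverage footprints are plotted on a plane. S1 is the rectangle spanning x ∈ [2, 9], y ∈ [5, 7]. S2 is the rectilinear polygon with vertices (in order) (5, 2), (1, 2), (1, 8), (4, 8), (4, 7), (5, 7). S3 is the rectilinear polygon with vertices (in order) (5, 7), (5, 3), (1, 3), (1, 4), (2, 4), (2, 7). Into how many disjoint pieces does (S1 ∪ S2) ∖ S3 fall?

(S1 ∪ S2) ∖ S3 splits into 3 disjoint pieces (area 8, area 4, area 6).

3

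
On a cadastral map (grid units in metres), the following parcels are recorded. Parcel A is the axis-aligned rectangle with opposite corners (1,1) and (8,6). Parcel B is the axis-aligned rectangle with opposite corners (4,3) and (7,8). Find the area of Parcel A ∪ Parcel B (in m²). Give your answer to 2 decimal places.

41.00

By inclusion–exclusion:
Individual areas: |Parcel A| = 35, |Parcel B| = 15.
|Parcel A∩Parcel B|: x∈[4,7], y∈[3,6] → 3·3 = 9.
|Parcel A ∪ Parcel B| = 50 − 9 = 41.00.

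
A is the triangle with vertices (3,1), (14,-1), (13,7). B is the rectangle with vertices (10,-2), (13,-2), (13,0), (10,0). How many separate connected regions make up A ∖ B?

1

A ∖ B is a single connected region.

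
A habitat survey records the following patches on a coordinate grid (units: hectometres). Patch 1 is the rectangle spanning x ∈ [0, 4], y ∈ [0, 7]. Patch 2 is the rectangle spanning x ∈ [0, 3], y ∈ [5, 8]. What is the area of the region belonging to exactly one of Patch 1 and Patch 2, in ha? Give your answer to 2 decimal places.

|Patch 1∩Patch 2|: x∈[0,3], y∈[5,7] → 3·2 = 6.
|Patch 1 △ Patch 2| = |Patch 1| + |Patch 2| − 2·|Patch 1∩Patch 2| = 28 + 9 − 12 = 25.00.

25.00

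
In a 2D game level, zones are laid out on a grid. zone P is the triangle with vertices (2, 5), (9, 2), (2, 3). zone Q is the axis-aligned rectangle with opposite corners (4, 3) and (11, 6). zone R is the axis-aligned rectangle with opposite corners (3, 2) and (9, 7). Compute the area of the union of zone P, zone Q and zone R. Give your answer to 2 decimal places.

37.86

By inclusion–exclusion:
Individual areas: |zone P| = 7, |zone Q| = 21, |zone R| = 30.
|zone P∩zone Q| = 1.5238.
|zone P∩zone R| = 5.1429.
|zone Q∩zone R|: x∈[4,9], y∈[3,6] → 5·3 = 15.
|zone P∩zone Q∩zone R| = 1.5238.
|zone P ∪ zone Q ∪ zone R| = 58 − 21.6667 + 1.5238 = 37.86.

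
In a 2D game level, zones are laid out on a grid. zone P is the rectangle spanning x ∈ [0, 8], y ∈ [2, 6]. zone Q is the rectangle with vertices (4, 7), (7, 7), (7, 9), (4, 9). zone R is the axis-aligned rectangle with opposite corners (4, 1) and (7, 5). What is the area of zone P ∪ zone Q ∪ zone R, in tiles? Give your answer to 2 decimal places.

41.00

By inclusion–exclusion:
Individual areas: |zone P| = 32, |zone Q| = 6, |zone R| = 12.
|zone P∩zone Q| = 0 (no overlap).
|zone P∩zone R|: x∈[4,7], y∈[2,5] → 3·3 = 9.
|zone Q∩zone R| = 0 (no overlap).
|zone P∩zone Q∩zone R| = 0.
|zone P ∪ zone Q ∪ zone R| = 50 − 9 + 0 = 41.00.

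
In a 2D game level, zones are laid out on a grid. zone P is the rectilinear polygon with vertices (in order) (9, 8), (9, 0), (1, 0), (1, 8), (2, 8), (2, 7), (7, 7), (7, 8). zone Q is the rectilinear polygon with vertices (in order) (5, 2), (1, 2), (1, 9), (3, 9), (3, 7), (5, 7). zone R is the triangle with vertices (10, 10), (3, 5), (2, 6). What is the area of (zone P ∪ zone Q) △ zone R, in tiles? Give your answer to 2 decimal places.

61.37

|zone P ∪ zone Q| = 62.
|(zone P ∪ zone Q) ∩ zone R| = 3.3143.
|(zone P ∪ zone Q) △ zone R| = 62 + 6 − 6.6286 = 61.37.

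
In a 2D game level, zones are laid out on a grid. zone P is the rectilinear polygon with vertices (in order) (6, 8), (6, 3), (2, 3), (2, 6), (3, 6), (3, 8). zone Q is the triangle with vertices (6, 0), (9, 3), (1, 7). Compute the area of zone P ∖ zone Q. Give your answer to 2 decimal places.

|zone P| = 18, |zone P∩zone Q| = 7.3357.
|zone P ∖ zone Q| = |zone P| − |zone P∩zone Q| = 18 − 7.3357 = 10.66.

10.66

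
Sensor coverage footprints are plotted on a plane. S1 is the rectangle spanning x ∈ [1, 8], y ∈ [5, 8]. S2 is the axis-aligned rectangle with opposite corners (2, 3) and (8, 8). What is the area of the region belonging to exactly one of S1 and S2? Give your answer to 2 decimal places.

|S1∩S2|: x∈[2,8], y∈[5,8] → 6·3 = 18.
|S1 △ S2| = |S1| + |S2| − 2·|S1∩S2| = 21 + 30 − 36 = 15.00.

15.00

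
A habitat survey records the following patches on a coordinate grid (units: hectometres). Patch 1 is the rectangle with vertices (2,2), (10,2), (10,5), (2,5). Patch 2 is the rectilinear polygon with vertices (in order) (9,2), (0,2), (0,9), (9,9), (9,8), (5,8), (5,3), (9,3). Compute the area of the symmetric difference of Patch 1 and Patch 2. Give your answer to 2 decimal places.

41.00

|Patch 1| = 24, |Patch 2| = 43, |Patch 1∩Patch 2| = 13.
|Patch 1 △ Patch 2| = |Patch 1| + |Patch 2| − 2·|Patch 1∩Patch 2| = 24 + 43 − 26 = 41.00.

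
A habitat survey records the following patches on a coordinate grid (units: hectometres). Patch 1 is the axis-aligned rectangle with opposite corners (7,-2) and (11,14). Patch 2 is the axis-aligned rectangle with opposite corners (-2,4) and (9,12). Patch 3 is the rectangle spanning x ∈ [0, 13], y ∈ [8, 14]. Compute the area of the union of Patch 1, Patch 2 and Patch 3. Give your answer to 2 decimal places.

By inclusion–exclusion:
Individual areas: |Patch 1| = 64, |Patch 2| = 88, |Patch 3| = 78.
|Patch 1∩Patch 2|: x∈[7,9], y∈[4,12] → 2·8 = 16.
|Patch 1∩Patch 3|: x∈[7,11], y∈[8,14] → 4·6 = 24.
|Patch 2∩Patch 3|: x∈[0,9], y∈[8,12] → 9·4 = 36.
|Patch 1∩Patch 2∩Patch 3| = 8.
|Patch 1 ∪ Patch 2 ∪ Patch 3| = 230 − 76 + 8 = 162.00.

162.00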